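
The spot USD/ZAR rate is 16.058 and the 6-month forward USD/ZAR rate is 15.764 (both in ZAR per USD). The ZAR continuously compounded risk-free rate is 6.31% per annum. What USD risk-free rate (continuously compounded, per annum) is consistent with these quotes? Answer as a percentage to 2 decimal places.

10.01%

F = S·e^((r_ZAR − r_USD)T) ⇒ r_USD = r_ZAR − ln(F/S)/T
ln(15.764/16.058) = -0.018478; /(6/12) = -0.036956
r_USD = 0.0631 + 0.036956 = 0.100056
r_USD = 10.01%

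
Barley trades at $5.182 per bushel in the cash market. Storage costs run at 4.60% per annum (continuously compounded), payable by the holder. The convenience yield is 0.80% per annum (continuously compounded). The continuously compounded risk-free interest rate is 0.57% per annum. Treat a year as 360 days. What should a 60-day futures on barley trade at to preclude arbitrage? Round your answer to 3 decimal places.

$5.220 per bushel

Net carry = r + u − y = 0.0057 + 0.0460 − 0.0080 = 0.0437
F = S·e^((r+u−y)T) = 5.182 · e^(0.0437 × 60/360) = 5.182 · e^0.007283
= 5.182 × 1.007310 = $5.220 per bushel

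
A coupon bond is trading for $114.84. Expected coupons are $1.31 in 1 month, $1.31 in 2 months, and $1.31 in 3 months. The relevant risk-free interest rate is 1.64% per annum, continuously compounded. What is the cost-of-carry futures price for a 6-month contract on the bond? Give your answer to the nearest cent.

$111.83

PV(coupons) I = 1.31·e^(−0.0164·1/12) + 1.31·e^(−0.0164·2/12) + 1.31·e^(−0.0164·3/12)
I = 1.3082 + 1.3064 + 1.3046 = 3.9192
F = (S − I)·e^(rT) = (114.84 − 3.9192) · e^(0.0164·6/12)
= 110.9208 · e^0.008200 = 110.9208 × 1.008234 = $111.83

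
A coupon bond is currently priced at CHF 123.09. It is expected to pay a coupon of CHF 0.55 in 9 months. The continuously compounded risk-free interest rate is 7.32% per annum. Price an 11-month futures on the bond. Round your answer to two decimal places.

PV(coupons) I = 0.55·e^(−0.0732·9/12)
I = 0.5206
F = (S − I)·e^(rT) = (123.09 − 0.5206) · e^(0.0732·11/12)
= 122.5694 · e^0.067100 = 122.5694 × 1.069402 = CHF 131.08

CHF 131.08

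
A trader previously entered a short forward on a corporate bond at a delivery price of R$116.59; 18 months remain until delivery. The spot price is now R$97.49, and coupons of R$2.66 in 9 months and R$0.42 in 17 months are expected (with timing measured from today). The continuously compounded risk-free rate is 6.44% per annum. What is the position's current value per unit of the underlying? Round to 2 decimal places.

R$11.28

PV(remaining coupons) I = 2.66·e^(−0.0644·9/12) + 0.42·e^(−0.0644·17/12) = 2.9180
Current forward F = (S − I)·e^(rT) = (97.49 − 2.9180)·e^(0.0644·18/12) = 94.5720 × 1.101420 = 104.1635
Value (long) = (F − K)·e^(−rT) = (104.1635 − 116.59) × 0.907919 = -11.2823
Short position value = −(long value) = R$11.28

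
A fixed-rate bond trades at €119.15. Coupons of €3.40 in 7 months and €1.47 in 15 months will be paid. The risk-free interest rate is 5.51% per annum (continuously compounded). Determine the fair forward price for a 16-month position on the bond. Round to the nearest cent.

PV(coupons) I = 3.40·e^(−0.0551·7/12) + 1.47·e^(−0.0551·15/12)
I = 3.2925 + 1.3722 = 4.6647
F = (S − I)·e^(rT) = (119.15 − 4.6647) · e^(0.0551·16/12)
= 114.4853 · e^0.073467 = 114.4853 × 1.076233 = €123.21

€123.21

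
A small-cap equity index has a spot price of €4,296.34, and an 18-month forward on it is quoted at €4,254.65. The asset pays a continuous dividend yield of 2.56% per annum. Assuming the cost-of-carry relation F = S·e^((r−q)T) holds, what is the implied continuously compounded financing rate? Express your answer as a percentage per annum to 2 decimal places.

1.91%

From F = S·e^((r−q)T): (r − q) = ln(F/S)/T
ln(4254.65/4296.34) = ln(0.990296) = -0.009751
(r − q) = -0.009751 / (18/12) = -0.006501
r = ln(F/S)/T + q = -0.006501 + 0.0256 = 0.019099
r = 1.91%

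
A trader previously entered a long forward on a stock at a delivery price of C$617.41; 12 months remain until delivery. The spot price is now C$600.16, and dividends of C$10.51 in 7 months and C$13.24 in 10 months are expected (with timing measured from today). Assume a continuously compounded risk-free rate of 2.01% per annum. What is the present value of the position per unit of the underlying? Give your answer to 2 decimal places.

-C$28.37

PV(remaining dividends) I = 10.51·e^(−0.0201·7/12) + 13.24·e^(−0.0201·10/12) = 23.4076
Current forward F = (S − I)·e^(rT) = (600.16 − 23.4076)·e^(0.0201·12/12) = 576.7524 × 1.020303 = 588.4622
Value (long) = (F − K)·e^(−rT) = (588.4622 − 617.41) × 0.980101 = -28.3718
Value = -C$28.37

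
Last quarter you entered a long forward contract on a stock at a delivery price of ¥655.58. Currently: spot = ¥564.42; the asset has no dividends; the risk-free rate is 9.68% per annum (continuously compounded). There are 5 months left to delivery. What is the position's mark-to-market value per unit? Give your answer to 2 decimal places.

Current fair forward for the remaining 5 months: F = S·e^(r·T), r = 0.0968
F = 564.42 · e^(0.0968 × 5/12) = 564.42 × 1.041158 = 587.6504
Value of long forward = (F − K)·e^(−rT) = (587.6504 − 655.58) · e^(−0.0968·5/12)
= -67.9296 × 0.960469 = -65.24

-¥65.24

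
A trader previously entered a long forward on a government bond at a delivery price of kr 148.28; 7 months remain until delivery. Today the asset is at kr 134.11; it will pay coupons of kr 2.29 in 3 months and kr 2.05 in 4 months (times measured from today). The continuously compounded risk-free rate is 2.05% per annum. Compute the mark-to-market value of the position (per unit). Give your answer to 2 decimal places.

PV(remaining coupons) I = 2.29·e^(−0.0205·3/12) + 2.05·e^(−0.0205·4/12) = 4.3143
Current forward F = (S − I)·e^(rT) = (134.11 − 4.3143)·e^(0.0205·7/12) = 129.7957 × 1.012030 = 131.3571
Value (long) = (F − K)·e^(−rT) = (131.3571 − 148.28) × 0.988113 = -16.7217
Value = -kr 16.72

-kr 16.72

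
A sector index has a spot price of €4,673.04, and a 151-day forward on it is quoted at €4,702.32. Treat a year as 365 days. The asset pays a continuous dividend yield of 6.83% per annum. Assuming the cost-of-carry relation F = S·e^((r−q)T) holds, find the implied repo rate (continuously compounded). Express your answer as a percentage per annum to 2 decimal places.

8.34%

From F = S·e^((r−q)T): (r − q) = ln(F/S)/T
ln(4702.32/4673.04) = ln(1.006266) = 0.006246
(r − q) = 0.006246 / (151/365) = 0.015098
r = ln(F/S)/T + q = 0.015098 + 0.0683 = 0.083398
r = 8.34%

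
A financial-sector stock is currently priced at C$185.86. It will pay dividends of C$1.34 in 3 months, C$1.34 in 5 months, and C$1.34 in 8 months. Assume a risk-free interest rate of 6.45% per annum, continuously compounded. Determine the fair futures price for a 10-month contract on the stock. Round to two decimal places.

C$192.00

PV(dividends) I = 1.34·e^(−0.0645·3/12) + 1.34·e^(−0.0645·5/12) + 1.34·e^(−0.0645·8/12)
I = 1.3186 + 1.3045 + 1.2836 = 3.9067
F = (S − I)·e^(rT) = (185.86 − 3.9067) · e^(0.0645·10/12)
= 181.9533 · e^0.053750 = 181.9533 × 1.055221 = C$192.00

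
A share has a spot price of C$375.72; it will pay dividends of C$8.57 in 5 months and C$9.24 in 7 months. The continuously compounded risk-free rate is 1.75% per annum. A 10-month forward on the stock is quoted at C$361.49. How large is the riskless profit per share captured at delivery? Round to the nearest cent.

C$1.84 per share

PV(dividends) I = 8.57·e^(−0.0175·5/12) + 9.24·e^(−0.0175·7/12) = 17.6539
Fair forward F* = (S − I)·e^(rT) = (375.72 − 17.6539)·e^0.014583 = 358.0661 × 1.014690 = 363.3261
Market C$361.49 < fair 363.3261: forward underpriced → reverse cash-and-carry (short the stock, invest proceeds at r, pay the dividends, go long the forward).
Profit at T = |F_mkt − F*| = |361.49 − 363.3261| = C$1.84 per share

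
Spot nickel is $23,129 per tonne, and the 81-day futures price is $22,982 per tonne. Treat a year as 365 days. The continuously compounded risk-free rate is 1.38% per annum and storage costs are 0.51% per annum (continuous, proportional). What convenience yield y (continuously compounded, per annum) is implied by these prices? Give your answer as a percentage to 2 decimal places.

F = S·e^((r+u−y)T) ⇒ (r+u−y) = ln(F/S)/T
ln(22982/23129) = -0.006376; /T ⇒ -0.028731
y = r + u − ln(F/S)/T = 0.0138 + 0.0051 + 0.028731 = 0.047631
y = 4.76%

4.76%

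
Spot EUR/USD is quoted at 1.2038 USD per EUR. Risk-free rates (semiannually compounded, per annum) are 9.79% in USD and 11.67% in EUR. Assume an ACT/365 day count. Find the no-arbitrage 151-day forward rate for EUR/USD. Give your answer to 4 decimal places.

1.1949

By covered interest parity, F = S · (1+r_USD/2)^(2T) / (1+r_EUR/2)^(2T)
= 1.2038 × 1.040333 / 1.048041 = 1.2038 × 0.992645
F = 1.1949 USD per EUR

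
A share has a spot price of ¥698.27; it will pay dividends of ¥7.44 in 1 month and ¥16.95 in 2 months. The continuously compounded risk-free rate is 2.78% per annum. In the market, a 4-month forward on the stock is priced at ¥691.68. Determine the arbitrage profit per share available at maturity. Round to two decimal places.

¥11.43 per share

PV(dividends) I = 7.44·e^(−0.0278·1/12) + 16.95·e^(−0.0278·2/12) = 24.2944
Fair forward F* = (S − I)·e^(rT) = (698.27 − 24.2944)·e^0.009267 = 673.9756 × 1.009310 = 680.2503
Market ¥691.68 > fair 680.2503: forward overpriced → cash-and-carry (borrow at r, buy the stock and collect the dividends, short the forward).
Profit at T = |F_mkt − F*| = |691.68 − 680.2503| = ¥11.43 per share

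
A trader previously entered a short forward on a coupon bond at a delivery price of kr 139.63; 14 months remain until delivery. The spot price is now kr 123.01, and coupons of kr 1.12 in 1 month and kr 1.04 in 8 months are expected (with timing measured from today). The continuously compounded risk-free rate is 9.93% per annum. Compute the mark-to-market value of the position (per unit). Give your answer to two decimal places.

PV(remaining coupons) I = 1.12·e^(−0.0993·1/12) + 1.04·e^(−0.0993·8/12) = 2.0842
Current forward F = (S − I)·e^(rT) = (123.01 − 2.0842)·e^(0.0993·14/12) = 120.9258 × 1.122827 = 135.7788
Value (long) = (F − K)·e^(−rT) = (135.7788 − 139.63) × 0.890609 = -3.4299
Short position value = −(long value) = kr 3.43

kr 3.43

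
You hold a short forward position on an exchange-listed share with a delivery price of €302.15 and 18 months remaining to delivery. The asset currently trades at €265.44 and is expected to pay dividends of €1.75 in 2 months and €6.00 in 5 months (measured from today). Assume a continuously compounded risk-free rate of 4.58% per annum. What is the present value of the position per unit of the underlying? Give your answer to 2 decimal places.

PV(remaining dividends) I = 1.75·e^(−0.0458·2/12) + 6.00·e^(−0.0458·5/12) = 7.6233
Current forward F = (S − I)·e^(rT) = (265.44 − 7.6233)·e^(0.0458·18/12) = 257.8167 × 1.071115 = 276.1513
Value (long) = (F − K)·e^(−rT) = (276.1513 − 302.15) × 0.933607 = -24.2726
Short position value = −(long value) = €24.27

€24.27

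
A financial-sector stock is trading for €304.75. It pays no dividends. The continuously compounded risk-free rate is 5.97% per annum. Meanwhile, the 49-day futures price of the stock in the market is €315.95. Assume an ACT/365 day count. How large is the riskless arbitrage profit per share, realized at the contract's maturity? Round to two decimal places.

€8.75 per share

Fair futures: F* = S·e^(carry·T), with carry = r = 0.0597
F* = 304.75 · e^(0.0597 × 49/365) = 304.75 · e^0.008015 = 304.75 × 1.008047 = €307.2023
Market €315.95 > fair €307.2023: forward overpriced → cash-and-carry (buy spot, short the forward).
At maturity, profit = |F_mkt − F*| = |315.95 − 307.2023| = €8.75 per share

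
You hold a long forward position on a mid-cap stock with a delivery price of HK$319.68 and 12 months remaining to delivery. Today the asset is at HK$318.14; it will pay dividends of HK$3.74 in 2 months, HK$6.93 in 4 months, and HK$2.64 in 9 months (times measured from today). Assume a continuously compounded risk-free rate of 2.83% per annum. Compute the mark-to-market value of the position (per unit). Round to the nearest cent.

-HK$5.79

PV(remaining dividends) I = 3.74·e^(−0.0283·2/12) + 6.93·e^(−0.0283·4/12) + 2.64·e^(−0.0283·9/12) = 13.1719
Current forward F = (S − I)·e^(rT) = (318.14 − 13.1719)·e^(0.0283·12/12) = 304.9681 × 1.028704 = 313.7219
Value (long) = (F − K)·e^(−rT) = (313.7219 − 319.68) × 0.972097 = -5.7919
Value = -HK$5.79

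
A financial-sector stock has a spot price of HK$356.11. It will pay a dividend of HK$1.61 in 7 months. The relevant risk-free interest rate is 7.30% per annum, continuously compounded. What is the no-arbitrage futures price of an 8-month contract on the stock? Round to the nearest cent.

HK$372.25

PV(dividends) I = 1.61·e^(−0.0730·7/12)
I = 1.5429
F = (S − I)·e^(rT) = (356.11 − 1.5429) · e^(0.0730·8/12)
= 354.5671 · e^0.048667 = 354.5671 × 1.049871 = HK$372.25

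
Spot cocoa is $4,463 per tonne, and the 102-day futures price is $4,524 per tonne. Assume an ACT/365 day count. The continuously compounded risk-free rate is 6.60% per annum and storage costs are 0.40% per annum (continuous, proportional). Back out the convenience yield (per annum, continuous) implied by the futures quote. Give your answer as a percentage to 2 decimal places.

2.14%

F = S·e^((r+u−y)T) ⇒ (r+u−y) = ln(F/S)/T
ln(4524/4463) = 0.013575; /T ⇒ 0.048577
y = r + u − ln(F/S)/T = 0.0660 + 0.0040 − 0.048577 = 0.021423
y = 2.14%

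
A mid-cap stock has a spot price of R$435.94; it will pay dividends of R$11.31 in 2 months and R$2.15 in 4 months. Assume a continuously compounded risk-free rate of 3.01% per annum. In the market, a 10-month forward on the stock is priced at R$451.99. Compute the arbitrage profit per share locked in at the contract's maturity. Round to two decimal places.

PV(dividends) I = 11.31·e^(−0.0301·2/12) + 2.15·e^(−0.0301·4/12) = 13.3819
Fair forward F* = (S − I)·e^(rT) = (435.94 − 13.3819)·e^0.025083 = 422.5581 × 1.025400 = 433.2911
Market R$451.99 > fair 433.2911: forward overpriced → cash-and-carry (borrow at r, buy the stock and collect the dividends, short the forward).
Profit at T = |F_mkt − F*| = |451.99 − 433.2911| = R$18.70 per share

R$18.70 per share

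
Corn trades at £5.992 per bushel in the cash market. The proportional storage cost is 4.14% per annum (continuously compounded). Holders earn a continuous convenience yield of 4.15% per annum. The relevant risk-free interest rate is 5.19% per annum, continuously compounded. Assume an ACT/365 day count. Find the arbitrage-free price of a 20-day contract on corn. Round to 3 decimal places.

Net carry = r + u − y = 0.0519 + 0.0414 − 0.0415 = 0.0518
F = S·e^((r+u−y)T) = 5.992 · e^(0.0518 × 20/365) = 5.992 · e^0.002838
= 5.992 × 1.002842 = £6.009 per bushel

£6.009 per bushel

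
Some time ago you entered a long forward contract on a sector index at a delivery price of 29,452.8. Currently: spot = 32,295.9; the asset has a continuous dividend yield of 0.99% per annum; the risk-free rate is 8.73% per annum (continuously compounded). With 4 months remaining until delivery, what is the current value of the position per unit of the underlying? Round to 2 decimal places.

3581.43

Current fair forward for the remaining 4 months: F = S·e^((r − q)·T), (r − q) = 0.0873 − 0.0099 = 0.0774
F = 32295.9 · e^(0.0774 × 4/12) = 32295.9 × 1.02613570 = 33139.9760
Value of long forward = (F − K)·e^(−rT) = (33139.9760 − 29452.8) · e^(−0.0873·4/12)
= 3687.1760 × 0.97131933 = 3581.43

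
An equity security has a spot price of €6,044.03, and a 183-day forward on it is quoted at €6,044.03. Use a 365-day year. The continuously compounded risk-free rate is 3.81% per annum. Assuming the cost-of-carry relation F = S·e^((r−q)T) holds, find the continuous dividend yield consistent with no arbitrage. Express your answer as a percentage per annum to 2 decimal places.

From F = S·e^((r−q)T): (r − q) = ln(F/S)/T
ln(6044.03/6044.03) = ln(1.000000) = 0.000000
(r − q) = 0.000000 / (183/365) = 0.000000
q = r − ln(F/S)/T = 0.0381 + 0.000000 = 0.038100
q = 3.81%

3.81%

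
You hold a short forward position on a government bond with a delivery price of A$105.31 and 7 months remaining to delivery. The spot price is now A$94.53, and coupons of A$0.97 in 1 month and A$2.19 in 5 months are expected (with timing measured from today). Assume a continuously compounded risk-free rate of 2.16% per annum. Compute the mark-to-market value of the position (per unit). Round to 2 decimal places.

PV(remaining coupons) I = 0.97·e^(−0.0216·1/12) + 2.19·e^(−0.0216·5/12) = 3.1386
Current forward F = (S − I)·e^(rT) = (94.53 − 3.1386)·e^(0.0216·7/12) = 91.3914 × 1.012680 = 92.5502
Value (long) = (F − K)·e^(−rT) = (92.5502 − 105.31) × 0.987479 = -12.6000
Short position value = −(long value) = A$12.60

A$12.60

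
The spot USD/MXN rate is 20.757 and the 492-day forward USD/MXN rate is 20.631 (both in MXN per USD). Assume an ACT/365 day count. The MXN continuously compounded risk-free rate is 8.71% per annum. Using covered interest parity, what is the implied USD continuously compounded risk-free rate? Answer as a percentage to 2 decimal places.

F = S·e^((r_MXN − r_USD)T) ⇒ r_USD = r_MXN − ln(F/S)/T
ln(20.631/20.757) = -0.006089; /(492/365) = -0.004517
r_USD = 0.0871 + 0.004517 = 0.091617
r_USD = 9.16%

9.16%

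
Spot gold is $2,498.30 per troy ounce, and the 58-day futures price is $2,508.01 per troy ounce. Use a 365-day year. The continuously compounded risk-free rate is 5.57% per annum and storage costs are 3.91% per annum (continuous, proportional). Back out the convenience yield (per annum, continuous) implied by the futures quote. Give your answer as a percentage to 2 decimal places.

F = S·e^((r+u−y)T) ⇒ (r+u−y) = ln(F/S)/T
ln(2508.01/2498.30) = 0.003879; /T ⇒ 0.024411
y = r + u − ln(F/S)/T = 0.0557 + 0.0391 − 0.024411 = 0.070389
y = 7.04%

7.04%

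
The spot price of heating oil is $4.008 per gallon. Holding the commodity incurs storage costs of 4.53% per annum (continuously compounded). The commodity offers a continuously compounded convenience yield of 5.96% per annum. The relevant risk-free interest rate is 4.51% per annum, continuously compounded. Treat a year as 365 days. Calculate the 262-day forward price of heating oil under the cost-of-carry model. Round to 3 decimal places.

$4.098 per gallon

Net carry = r + u − y = 0.0451 + 0.0453 − 0.0596 = 0.0308
F = S·e^((r+u−y)T) = 4.008 · e^(0.0308 × 262/365) = 4.008 · e^0.022108
= 4.008 × 1.022354 = $4.098 per gallon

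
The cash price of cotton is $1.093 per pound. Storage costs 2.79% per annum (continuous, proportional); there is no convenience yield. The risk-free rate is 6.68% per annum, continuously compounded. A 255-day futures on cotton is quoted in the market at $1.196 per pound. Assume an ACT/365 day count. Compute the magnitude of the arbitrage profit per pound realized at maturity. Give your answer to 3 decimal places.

$0.028 per pound

Fair futures: F* = S·e^(carry·T), with carry = (r + u) = 0.0668 + 0.0279 = 0.0947
F* = 1.093 · e^(0.0947 × 255/365) = 1.093 · e^0.066160 = 1.093 × 1.068398 = $1.1678
Market $1.196 > fair $1.1678: forward overpriced → cash-and-carry (buy spot, short the forward).
At maturity, profit = |F_mkt − F*| = |1.196 − 1.1678| = $0.028 per pound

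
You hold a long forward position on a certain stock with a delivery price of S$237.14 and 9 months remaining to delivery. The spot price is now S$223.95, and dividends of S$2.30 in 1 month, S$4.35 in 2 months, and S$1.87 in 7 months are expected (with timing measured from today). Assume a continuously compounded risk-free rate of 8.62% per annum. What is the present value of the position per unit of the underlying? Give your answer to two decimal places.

-S$6.69

PV(remaining dividends) I = 2.30·e^(−0.0862·1/12) + 4.35·e^(−0.0862·2/12) + 1.87·e^(−0.0862·7/12) = 8.3498
Current forward F = (S − I)·e^(rT) = (223.95 − 8.3498)·e^(0.0862·9/12) = 215.6002 × 1.066786 = 229.9993
Value (long) = (F − K)·e^(−rT) = (229.9993 − 237.14) × 0.937395 = -6.6937
Value = -S$6.69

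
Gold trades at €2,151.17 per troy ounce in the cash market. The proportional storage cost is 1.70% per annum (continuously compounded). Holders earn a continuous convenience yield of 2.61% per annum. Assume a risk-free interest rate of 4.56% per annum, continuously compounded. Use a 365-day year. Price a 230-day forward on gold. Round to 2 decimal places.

Net carry = r + u − y = 0.0456 + 0.0170 − 0.0261 = 0.0365
F = S·e^((r+u−y)T) = 2151.17 · e^(0.0365 × 230/365) = 2151.17 · e^0.02300000
= 2151.17 × 1.02326654 = €2,201.22 per troy ounce

€2,201.22 per troy ounce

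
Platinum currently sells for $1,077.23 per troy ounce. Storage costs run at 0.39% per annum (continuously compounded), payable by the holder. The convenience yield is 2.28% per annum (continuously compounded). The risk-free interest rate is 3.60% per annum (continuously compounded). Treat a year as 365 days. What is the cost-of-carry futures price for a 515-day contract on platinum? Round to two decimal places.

$1,103.54 per troy ounce

Net carry = r + u − y = 0.0360 + 0.0039 − 0.0228 = 0.0171
F = S·e^((r+u−y)T) = 1077.23 · e^(0.0171 × 515/365) = 1077.23 · e^0.02412740
= 1077.23 × 1.02442082 = $1,103.54 per troy ounce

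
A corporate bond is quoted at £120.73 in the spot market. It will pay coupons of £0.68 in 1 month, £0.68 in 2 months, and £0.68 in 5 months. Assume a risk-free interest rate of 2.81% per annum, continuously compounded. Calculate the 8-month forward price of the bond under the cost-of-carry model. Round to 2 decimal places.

£120.95

PV(coupons) I = 0.68·e^(−0.0281·1/12) + 0.68·e^(−0.0281·2/12) + 0.68·e^(−0.0281·5/12)
I = 0.6784 + 0.6768 + 0.6721 = 2.0273
F = (S − I)·e^(rT) = (120.73 − 2.0273) · e^(0.0281·8/12)
= 118.7027 · e^0.018733 = 118.7027 × 1.018910 = £120.95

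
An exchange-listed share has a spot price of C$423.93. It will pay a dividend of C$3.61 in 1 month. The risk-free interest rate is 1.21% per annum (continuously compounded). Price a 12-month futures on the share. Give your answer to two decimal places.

PV(dividends) I = 3.61·e^(−0.0121·1/12)
I = 3.6064
F = (S − I)·e^(rT) = (423.93 − 3.6064) · e^(0.0121·12/12)
= 420.3236 · e^0.012100 = 420.3236 × 1.012174 = C$425.44

C$425.44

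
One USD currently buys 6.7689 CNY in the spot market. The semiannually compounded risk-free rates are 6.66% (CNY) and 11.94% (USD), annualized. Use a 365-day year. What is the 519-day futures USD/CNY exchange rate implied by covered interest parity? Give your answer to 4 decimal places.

6.3003

By covered interest parity, F = S · (1+r_CNY/2)^(2T) / (1+r_USD/2)^(2T)
= 6.7689 × 1.097634 / 1.179278 = 6.7689 × 0.930768
F = 6.3003 CNY per USD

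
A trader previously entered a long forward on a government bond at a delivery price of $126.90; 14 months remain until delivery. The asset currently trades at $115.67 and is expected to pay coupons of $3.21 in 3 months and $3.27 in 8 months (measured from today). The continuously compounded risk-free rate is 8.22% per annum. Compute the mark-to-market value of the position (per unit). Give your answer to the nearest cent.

-$5.87

PV(remaining coupons) I = 3.21·e^(−0.0822·3/12) + 3.27·e^(−0.0822·8/12) = 6.2403
Current forward F = (S − I)·e^(rT) = (115.67 − 6.2403)·e^(0.0822·14/12) = 109.4297 × 1.100649 = 120.4437
Value (long) = (F − K)·e^(−rT) = (120.4437 − 126.90) × 0.908555 = -5.8659
Value = -$5.87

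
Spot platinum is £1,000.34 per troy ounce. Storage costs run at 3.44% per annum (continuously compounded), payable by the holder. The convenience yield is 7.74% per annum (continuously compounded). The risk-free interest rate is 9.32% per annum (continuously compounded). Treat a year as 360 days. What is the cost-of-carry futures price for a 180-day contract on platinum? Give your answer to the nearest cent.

£1,025.77 per troy ounce

Net carry = r + u − y = 0.0932 + 0.0344 − 0.0774 = 0.0502
F = S·e^((r+u−y)T) = 1000.34 · e^(0.0502 × 180/360) = 1000.34 · e^0.02510000
= 1000.34 × 1.02541766 = £1,025.77 per troy ounce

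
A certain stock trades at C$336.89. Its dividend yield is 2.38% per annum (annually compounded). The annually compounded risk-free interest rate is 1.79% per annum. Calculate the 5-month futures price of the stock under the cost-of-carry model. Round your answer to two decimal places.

F = S · (1+r)^T / (1+q)^T
= 336.89 × 1.007420 / 1.009849 = 336.89 × 0.997595
F = C$336.08

C$336.08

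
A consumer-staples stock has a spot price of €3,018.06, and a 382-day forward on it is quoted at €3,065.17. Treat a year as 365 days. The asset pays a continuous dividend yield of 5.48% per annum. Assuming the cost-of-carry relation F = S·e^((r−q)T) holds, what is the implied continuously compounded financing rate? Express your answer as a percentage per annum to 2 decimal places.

6.96%

From F = S·e^((r−q)T): (r − q) = ln(F/S)/T
ln(3065.17/3018.06) = ln(1.015609) = 0.015488
(r − q) = 0.015488 / (382/365) = 0.014799
r = ln(F/S)/T + q = 0.014799 + 0.0548 = 0.069599
r = 6.96%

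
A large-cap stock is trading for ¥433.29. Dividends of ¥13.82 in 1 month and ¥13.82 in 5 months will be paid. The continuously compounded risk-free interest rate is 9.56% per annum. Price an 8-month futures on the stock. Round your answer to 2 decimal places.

PV(dividends) I = 13.82·e^(−0.0956·1/12) + 13.82·e^(−0.0956·5/12)
I = 13.7103 + 13.2803 = 26.9906
F = (S − I)·e^(rT) = (433.29 − 26.9906) · e^(0.0956·8/12)
= 406.2994 · e^0.063733 = 406.2994 × 1.065808 = ¥433.04

¥433.04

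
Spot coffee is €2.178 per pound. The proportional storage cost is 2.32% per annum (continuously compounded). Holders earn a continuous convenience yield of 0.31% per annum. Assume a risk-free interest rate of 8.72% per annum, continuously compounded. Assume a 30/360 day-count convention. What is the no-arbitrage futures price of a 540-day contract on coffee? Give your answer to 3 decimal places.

€2.558 per pound

Net carry = r + u − y = 0.0872 + 0.0232 − 0.0031 = 0.1073
F = S·e^((r+u−y)T) = 2.178 · e^(0.1073 × 540/360) = 2.178 · e^0.160950
= 2.178 × 1.174626 = €2.558 per pound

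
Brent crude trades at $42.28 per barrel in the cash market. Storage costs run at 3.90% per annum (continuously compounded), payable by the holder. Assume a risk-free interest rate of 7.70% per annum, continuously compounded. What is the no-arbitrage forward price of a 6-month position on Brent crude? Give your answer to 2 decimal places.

Net carry = r + u − y = 0.0770 + 0.0390 − 0.0000 = 0.1160
F = S·e^((r+u−y)T) = 42.28 · e^(0.1160 × 6/12) = 42.28 · e^0.058000
= 42.28 × 1.059715 = $44.80 per barrel

$44.80 per barrel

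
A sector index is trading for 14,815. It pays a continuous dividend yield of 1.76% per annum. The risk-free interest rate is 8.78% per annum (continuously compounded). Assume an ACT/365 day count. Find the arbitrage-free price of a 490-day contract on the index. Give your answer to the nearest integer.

F = S·e^((r − q)T) = 14815 · e^((0.0878 − 0.0176) × 490/365)
= 14815 · e^0.094241 = 14815 × 1.098825
F = 16,279

16,279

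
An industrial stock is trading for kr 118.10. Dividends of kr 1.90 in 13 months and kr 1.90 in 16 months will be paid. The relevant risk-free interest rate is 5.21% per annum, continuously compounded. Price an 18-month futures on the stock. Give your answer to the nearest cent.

PV(dividends) I = 1.90·e^(−0.0521·13/12) + 1.90·e^(−0.0521·16/12)
I = 1.7957 + 1.7725 = 3.5682
F = (S − I)·e^(rT) = (118.10 − 3.5682) · e^(0.0521·18/12)
= 114.5318 · e^0.078150 = 114.5318 × 1.081285 = kr 123.84

kr 123.84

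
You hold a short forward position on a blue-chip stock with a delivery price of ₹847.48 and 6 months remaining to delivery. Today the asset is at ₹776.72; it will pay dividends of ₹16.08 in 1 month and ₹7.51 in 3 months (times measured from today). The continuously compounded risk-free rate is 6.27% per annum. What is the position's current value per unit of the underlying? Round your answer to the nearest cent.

₹67.99

PV(remaining dividends) I = 16.08·e^(−0.0627·1/12) + 7.51·e^(−0.0627·3/12) = 23.3894
Current forward F = (S − I)·e^(rT) = (776.72 − 23.3894)·e^(0.0627·6/12) = 753.3306 × 1.031847 = 777.3219
Value (long) = (F − K)·e^(−rT) = (777.3219 − 847.48) × 0.969136 = -67.9927
Short position value = −(long value) = ₹67.99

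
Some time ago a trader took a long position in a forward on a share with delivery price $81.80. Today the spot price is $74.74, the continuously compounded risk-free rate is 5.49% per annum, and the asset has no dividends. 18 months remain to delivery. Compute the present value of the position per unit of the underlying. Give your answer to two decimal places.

Current fair forward for the remaining 18 months: F = S·e^(r·T), r = 0.0549
F = 74.74 · e^(0.0549 × 18/12) = 74.74 × 1.085836 = 81.1554
Value of long forward = (F − K)·e^(−rT) = (81.1554 − 81.80) · e^(−0.0549·18/12)
= -0.6446 × 0.920950 = -0.59

-$0.59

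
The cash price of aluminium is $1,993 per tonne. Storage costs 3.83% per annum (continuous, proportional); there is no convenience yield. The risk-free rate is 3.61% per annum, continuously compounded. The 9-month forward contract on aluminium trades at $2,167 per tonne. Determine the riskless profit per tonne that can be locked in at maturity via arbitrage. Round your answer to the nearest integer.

$60 per tonne

Fair forward: F* = S·e^(carry·T), with carry = (r + u) = 0.0361 + 0.0383 = 0.0744
F* = 1993 · e^(0.0744 × 9/12) = 1993 · e^0.055800 = 1993 × 1.057386 = $2107.3703
Market $2167 > fair $2107.3703: forward overpriced → cash-and-carry (buy spot, short the forward).
At maturity, profit = |F_mkt − F*| = |2167 − 2107.3703| = $60 per tonne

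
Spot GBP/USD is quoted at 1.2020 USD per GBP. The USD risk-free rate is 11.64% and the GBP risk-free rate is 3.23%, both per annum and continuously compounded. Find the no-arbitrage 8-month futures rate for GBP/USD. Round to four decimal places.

1.2713

F = S·e^((r_USD − r_GBP)T) = 1.2020 · e^((0.1164 − 0.0323) × 8/12)
= 1.2020 · e^0.056067 = 1.2020 × 1.057669
F = 1.2713 USD per GBP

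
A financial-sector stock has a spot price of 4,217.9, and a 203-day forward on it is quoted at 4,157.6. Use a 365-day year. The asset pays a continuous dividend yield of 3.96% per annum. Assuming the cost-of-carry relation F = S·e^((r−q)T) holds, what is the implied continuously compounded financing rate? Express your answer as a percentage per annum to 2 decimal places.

From F = S·e^((r−q)T): (r − q) = ln(F/S)/T
ln(4157.6/4217.9) = ln(0.985704) = -0.014399
(r − q) = -0.014399 / (203/365) = -0.025890
r = ln(F/S)/T + q = -0.025890 + 0.0396 = 0.013710
r = 1.37%

1.37%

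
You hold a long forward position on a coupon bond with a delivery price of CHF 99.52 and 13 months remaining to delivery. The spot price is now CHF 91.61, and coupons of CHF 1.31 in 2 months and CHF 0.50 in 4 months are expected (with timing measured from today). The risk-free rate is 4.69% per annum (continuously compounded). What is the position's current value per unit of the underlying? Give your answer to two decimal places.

PV(remaining coupons) I = 1.31·e^(−0.0469·2/12) + 0.50·e^(−0.0469·4/12) = 1.7920
Current forward F = (S − I)·e^(rT) = (91.61 − 1.7920)·e^(0.0469·13/12) = 89.8180 × 1.052121 = 94.4994
Value (long) = (F − K)·e^(−rT) = (94.4994 − 99.52) × 0.950461 = -4.7719
Value = -CHF 4.77

-CHF 4.77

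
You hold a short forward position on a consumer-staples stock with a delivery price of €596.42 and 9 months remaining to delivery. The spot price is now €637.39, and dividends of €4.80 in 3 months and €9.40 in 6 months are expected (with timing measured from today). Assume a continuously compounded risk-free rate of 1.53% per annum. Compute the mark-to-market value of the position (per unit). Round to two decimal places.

PV(remaining dividends) I = 4.80·e^(−0.0153·3/12) + 9.40·e^(−0.0153·6/12) = 14.1100
Current forward F = (S − I)·e^(rT) = (637.39 − 14.1100)·e^(0.0153·9/12) = 623.2800 × 1.011541 = 630.4733
Value (long) = (F − K)·e^(−rT) = (630.4733 − 596.42) × 0.988591 = 33.6648
Short position value = −(long value) = -€33.66

-€33.66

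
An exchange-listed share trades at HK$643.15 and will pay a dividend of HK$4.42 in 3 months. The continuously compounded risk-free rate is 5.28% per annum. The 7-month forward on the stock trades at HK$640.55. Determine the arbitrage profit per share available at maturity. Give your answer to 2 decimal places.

HK$18.22 per share

PV(dividends) I = 4.42·e^(−0.0528·3/12) = 4.3620
Fair forward F* = (S − I)·e^(rT) = (643.15 − 4.3620)·e^0.030800 = 638.7880 × 1.031279 = 658.7686
Market HK$640.55 < fair 658.7686: forward underpriced → reverse cash-and-carry (short the stock, invest proceeds at r, pay the dividends, go long the forward).
Profit at T = |F_mkt − F*| = |640.55 − 658.7686| = HK$18.22 per share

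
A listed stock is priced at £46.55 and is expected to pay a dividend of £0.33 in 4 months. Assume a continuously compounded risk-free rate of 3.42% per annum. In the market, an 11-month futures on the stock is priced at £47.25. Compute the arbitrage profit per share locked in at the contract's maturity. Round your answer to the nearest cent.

£0.45 per share

PV(dividends) I = 0.33·e^(−0.0342·4/12) = 0.3263
Fair futures F* = (S − I)·e^(rT) = (46.55 − 0.3263)·e^0.031350 = 46.2237 × 1.031847 = 47.6958
Market £47.25 < fair 47.6958: forward underpriced → reverse cash-and-carry (short the stock, invest proceeds at r, pay the dividends, go long the forward).
Profit at T = |F_mkt − F*| = |47.25 − 47.6958| = £0.45 per share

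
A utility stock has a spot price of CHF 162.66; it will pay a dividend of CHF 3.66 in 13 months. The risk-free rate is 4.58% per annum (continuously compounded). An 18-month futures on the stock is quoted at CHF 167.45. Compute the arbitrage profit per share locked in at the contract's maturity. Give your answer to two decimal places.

CHF 3.05 per share

PV(dividends) I = 3.66·e^(−0.0458·13/12) = 3.4828
Fair futures F* = (S − I)·e^(rT) = (162.66 − 3.4828)·e^0.068700 = 159.1772 × 1.071115 = 170.4971
Market CHF 167.45 < fair 170.4971: forward underpriced → reverse cash-and-carry (short the stock, invest proceeds at r, pay the dividends, go long the forward).
Profit at T = |F_mkt − F*| = |167.45 − 170.4971| = CHF 3.05 per share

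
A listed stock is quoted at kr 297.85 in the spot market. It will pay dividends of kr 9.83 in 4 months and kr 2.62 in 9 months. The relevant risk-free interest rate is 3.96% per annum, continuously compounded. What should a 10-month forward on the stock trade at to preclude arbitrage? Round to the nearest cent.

PV(dividends) I = 9.83·e^(−0.0396·4/12) + 2.62·e^(−0.0396·9/12)
I = 9.7011 + 2.5433 = 12.2444
F = (S − I)·e^(rT) = (297.85 − 12.2444) · e^(0.0396·10/12)
= 285.6056 · e^0.033000 = 285.6056 × 1.033551 = kr 295.19

kr 295.19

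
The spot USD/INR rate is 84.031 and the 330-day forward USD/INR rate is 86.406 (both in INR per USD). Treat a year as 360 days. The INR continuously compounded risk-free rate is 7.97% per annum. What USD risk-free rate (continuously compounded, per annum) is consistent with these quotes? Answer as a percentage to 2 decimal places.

F = S·e^((r_INR − r_USD)T) ⇒ r_USD = r_INR − ln(F/S)/T
ln(86.406/84.031) = 0.027871; /(330/360) = 0.030405
r_USD = 0.0797 − 0.030405 = 0.049295
r_USD = 4.93%

4.93%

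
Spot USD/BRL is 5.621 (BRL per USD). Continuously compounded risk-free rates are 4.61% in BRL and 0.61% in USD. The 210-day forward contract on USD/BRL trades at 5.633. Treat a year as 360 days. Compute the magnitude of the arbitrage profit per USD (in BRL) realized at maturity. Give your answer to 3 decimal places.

Fair forward: F* = S·e^(carry·T), with carry = (r_BRL − r_USD) = 0.0461 − 0.0061 = 0.0400
F* = 5.621 · e^(0.0400 × 210/360) = 5.621 · e^0.023333 = 5.621 × 1.023607 = 5.7537
Market 5.633 < fair 5.7537: forward underpriced → reverse cash-and-carry (short spot, go long the forward).
At maturity, profit = |F_mkt − F*| = |5.633 − 5.7537| = 0.121 per USD (in BRL)

0.121 per USD (in BRL)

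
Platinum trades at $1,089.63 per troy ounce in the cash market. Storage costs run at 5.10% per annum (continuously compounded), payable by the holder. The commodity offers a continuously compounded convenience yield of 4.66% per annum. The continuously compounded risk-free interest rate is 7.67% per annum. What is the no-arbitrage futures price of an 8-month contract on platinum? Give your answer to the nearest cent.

Net carry = r + u − y = 0.0767 + 0.0510 − 0.0466 = 0.0811
F = S·e^((r+u−y)T) = 1089.63 · e^(0.0811 × 8/12) = 1089.63 · e^0.05406667
= 1089.63 × 1.05555497 = $1,150.16 per troy ounce

$1,150.16 per troy ounce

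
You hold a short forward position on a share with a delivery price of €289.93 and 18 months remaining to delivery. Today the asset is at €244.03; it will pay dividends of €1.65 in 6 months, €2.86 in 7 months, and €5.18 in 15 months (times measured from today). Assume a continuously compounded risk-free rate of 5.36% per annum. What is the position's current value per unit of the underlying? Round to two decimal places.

€32.72

PV(remaining dividends) I = 1.65·e^(−0.0536·6/12) + 2.86·e^(−0.0536·7/12) + 5.18·e^(−0.0536·15/12) = 9.2226
Current forward F = (S − I)·e^(rT) = (244.03 − 9.2226)·e^(0.0536·18/12) = 234.8074 × 1.083720 = 254.4655
Value (long) = (F − K)·e^(−rT) = (254.4655 − 289.93) × 0.922747 = -32.7248
Short position value = −(long value) = €32.72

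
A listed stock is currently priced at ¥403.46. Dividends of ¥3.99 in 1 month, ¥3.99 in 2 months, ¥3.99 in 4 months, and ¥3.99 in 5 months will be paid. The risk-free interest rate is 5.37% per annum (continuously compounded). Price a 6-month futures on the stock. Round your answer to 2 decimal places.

¥398.26

PV(dividends) I = 3.99·e^(−0.0537·1/12) + 3.99·e^(−0.0537·2/12) + 3.99·e^(−0.0537·4/12) + 3.99·e^(−0.0537·5/12)
I = 3.9722 + 3.9544 + 3.9192 + 3.9017 = 15.7475
F = (S − I)·e^(rT) = (403.46 − 15.7475) · e^(0.0537·6/12)
= 387.7125 · e^0.026850 = 387.7125 × 1.027214 = ¥398.26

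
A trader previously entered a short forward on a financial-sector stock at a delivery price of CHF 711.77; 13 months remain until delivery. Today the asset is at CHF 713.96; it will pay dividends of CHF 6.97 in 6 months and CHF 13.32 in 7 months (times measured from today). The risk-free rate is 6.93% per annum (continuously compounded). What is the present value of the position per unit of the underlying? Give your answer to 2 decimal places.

-CHF 34.14

PV(remaining dividends) I = 6.97·e^(−0.0693·6/12) + 13.32·e^(−0.0693·7/12) = 19.5249
Current forward F = (S − I)·e^(rT) = (713.96 − 19.5249)·e^(0.0693·13/12) = 694.4351 × 1.077965 = 748.5767
Value (long) = (F − K)·e^(−rT) = (748.5767 − 711.77) × 0.927674 = 34.1446
Short position value = −(long value) = -CHF 34.14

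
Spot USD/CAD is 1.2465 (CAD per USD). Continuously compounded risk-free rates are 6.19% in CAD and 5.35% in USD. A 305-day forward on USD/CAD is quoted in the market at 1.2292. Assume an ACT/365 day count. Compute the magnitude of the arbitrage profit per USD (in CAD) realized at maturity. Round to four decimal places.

Fair forward: F* = S·e^(carry·T), with carry = (r_CAD − r_USD) = 0.0619 − 0.0535 = 0.0084
F* = 1.2465 · e^(0.0084 × 305/365) = 1.2465 · e^0.007019 = 1.2465 × 1.007044 = 1.2553
Market 1.2292 < fair 1.2553: forward underpriced → reverse cash-and-carry (short spot, go long the forward).
At maturity, profit = |F_mkt − F*| = |1.2292 − 1.2553| = 0.0261 per USD (in CAD)

0.0261 per USD (in CAD)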